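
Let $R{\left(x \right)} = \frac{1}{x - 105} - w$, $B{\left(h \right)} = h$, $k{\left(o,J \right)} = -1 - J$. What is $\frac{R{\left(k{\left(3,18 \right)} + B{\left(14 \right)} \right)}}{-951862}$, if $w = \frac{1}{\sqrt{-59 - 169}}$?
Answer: $\frac{1}{104704820} - \frac{i \sqrt{57}}{108512268} \approx 9.5507 \cdot 10^{-9} - 6.9576 \cdot 10^{-8} i$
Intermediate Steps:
$w = - \frac{i \sqrt{57}}{114}$ ($w = \frac{1}{\sqrt{-228}} = \frac{1}{2 i \sqrt{57}} = - \frac{i \sqrt{57}}{114} \approx - 0.066227 i$)
$R{\left(x \right)} = \frac{1}{-105 + x} + \frac{i \sqrt{57}}{114}$ ($R{\left(x \right)} = \frac{1}{x - 105} - - \frac{i \sqrt{57}}{114} = \frac{1}{-105 + x} + \frac{i \sqrt{57}}{114}$)
$\frac{R{\left(k{\left(3,18 \right)} + B{\left(14 \right)} \right)}}{-951862} = \frac{\frac{1}{114} \frac{1}{-105 + \left(\left(-1 - 18\right) + 14\right)} \left(114 - 105 i \sqrt{57} + i \left(\left(-1 - 18\right) + 14\right) \sqrt{57}\right)}{-951862} = \frac{114 - 105 i \sqrt{57} + i \left(\left(-1 - 18\right) + 14\right) \sqrt{57}}{114 \left(-105 + \left(\left(-1 - 18\right) + 14\right)\right)} \left(- \frac{1}{951862}\right) = \frac{114 - 105 i \sqrt{57} + i \left(-19 + 14\right) \sqrt{57}}{114 \left(-105 + \left(-19 + 14\right)\right)} \left(- \frac{1}{951862}\right) = \frac{114 - 105 i \sqrt{57} + i \left(-5\right) \sqrt{57}}{114 \left(-105 - 5\right)} \left(- \frac{1}{951862}\right) = \frac{114 - 105 i \sqrt{57} - 5 i \sqrt{57}}{114 \left(-110\right)} \left(- \frac{1}{951862}\right) = \frac{1}{114} \left(- \frac{1}{110}\right) \left(114 - 110 i \sqrt{57}\right) \left(- \frac{1}{951862}\right) = \left(- \frac{1}{110} + \frac{i \sqrt{57}}{114}\right) \left(- \frac{1}{951862}\right) = \frac{1}{104704820} - \frac{i \sqrt{57}}{108512268}$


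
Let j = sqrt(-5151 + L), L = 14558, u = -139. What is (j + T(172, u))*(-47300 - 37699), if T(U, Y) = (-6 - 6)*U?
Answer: 175437936 - 84999*sqrt(9407) ≈ 1.6719e+8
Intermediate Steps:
T(U, Y) = -12*U
j = sqrt(9407) (j = sqrt(-5151 + 14558) = sqrt(9407) ≈ 96.990)
(j + T(172, u))*(-47300 - 37699) = (sqrt(9407) - 12*172)*(-47300 - 37699) = (sqrt(9407) - 2064)*(-84999) = (-2064 + sqrt(9407))*(-84999) = 175437936 - 84999*sqrt(9407)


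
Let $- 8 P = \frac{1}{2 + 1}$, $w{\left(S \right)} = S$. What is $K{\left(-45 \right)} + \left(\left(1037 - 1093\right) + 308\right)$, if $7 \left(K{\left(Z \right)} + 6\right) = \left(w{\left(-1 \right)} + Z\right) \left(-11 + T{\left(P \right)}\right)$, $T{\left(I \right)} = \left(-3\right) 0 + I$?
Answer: $\frac{26759}{84} \approx 318.56$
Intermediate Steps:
$P = - \frac{1}{24}$ ($P = - \frac{1}{8 \left(2 + 1\right)} = - \frac{1}{8 \cdot 3} = \left(- \frac{1}{8}\right) \frac{1}{3} = - \frac{1}{24} \approx -0.041667$)
$T{\left(I \right)} = I$ ($T{\left(I \right)} = 0 + I = I$)
$K{\left(Z \right)} = - \frac{743}{168} - \frac{265 Z}{168}$ ($K{\left(Z \right)} = -6 + \frac{\left(-1 + Z\right) \left(-11 - \frac{1}{24}\right)}{7} = -6 + \frac{\left(-1 + Z\right) \left(- \frac{265}{24}\right)}{7} = -6 + \frac{\frac{265}{24} - \frac{265 Z}{24}}{7} = -6 - \left(- \frac{265}{168} + \frac{265 Z}{168}\right) = - \frac{743}{168} - \frac{265 Z}{168}$)
$K{\left(-45 \right)} + \left(\left(1037 - 1093\right) + 308\right) = \left(- \frac{743}{168} - - \frac{3975}{56}\right) + \left(\left(1037 - 1093\right) + 308\right) = \left(- \frac{743}{168} + \frac{3975}{56}\right) + \left(-56 + 308\right) = \frac{5591}{84} + 252 = \frac{26759}{84}$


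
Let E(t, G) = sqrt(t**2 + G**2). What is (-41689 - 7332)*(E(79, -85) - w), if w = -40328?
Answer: -1976918888 - 49021*sqrt(13466) ≈ -1.9826e+9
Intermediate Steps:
E(t, G) = sqrt(G**2 + t**2)
(-41689 - 7332)*(E(79, -85) - w) = (-41689 - 7332)*(sqrt((-85)**2 + 79**2) - 1*(-40328)) = -49021*(sqrt(7225 + 6241) + 40328) = -49021*(sqrt(13466) + 40328) = -49021*(40328 + sqrt(13466)) = -1976918888 - 49021*sqrt(13466)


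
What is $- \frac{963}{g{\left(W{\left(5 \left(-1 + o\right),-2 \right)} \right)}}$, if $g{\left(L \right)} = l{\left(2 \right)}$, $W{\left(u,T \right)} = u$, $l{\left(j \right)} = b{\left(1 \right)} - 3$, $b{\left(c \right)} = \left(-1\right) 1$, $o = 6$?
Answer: $\frac{963}{4} \approx 240.75$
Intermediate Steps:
$b{\left(c \right)} = -1$
$l{\left(j \right)} = -4$ ($l{\left(j \right)} = -1 - 3 = -4$)
$g{\left(L \right)} = -4$
$- \frac{963}{g{\left(W{\left(5 \left(-1 + o\right),-2 \right)} \right)}} = - \frac{963}{-4} = \left(-963\right) \left(- \frac{1}{4}\right) = \frac{963}{4}$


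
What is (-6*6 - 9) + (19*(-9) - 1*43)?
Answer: -259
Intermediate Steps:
(-6*6 - 9) + (19*(-9) - 1*43) = (-36 - 9) + (-171 - 43) = -45 - 214 = -259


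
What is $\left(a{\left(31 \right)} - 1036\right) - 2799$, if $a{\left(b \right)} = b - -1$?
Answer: $-3803$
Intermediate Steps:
$a{\left(b \right)} = 1 + b$ ($a{\left(b \right)} = b + 1 = 1 + b$)
$\left(a{\left(31 \right)} - 1036\right) - 2799 = \left(\left(1 + 31\right) - 1036\right) - 2799 = \left(32 - 1036\right) - 2799 = -1004 - 2799 = -3803$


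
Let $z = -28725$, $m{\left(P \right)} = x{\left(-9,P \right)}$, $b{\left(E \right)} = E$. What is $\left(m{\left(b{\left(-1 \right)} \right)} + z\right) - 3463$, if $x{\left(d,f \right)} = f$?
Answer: $-32189$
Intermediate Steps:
$m{\left(P \right)} = P$
$\left(m{\left(b{\left(-1 \right)} \right)} + z\right) - 3463 = \left(-1 - 28725\right) - 3463 = -28726 - 3463 = -32189$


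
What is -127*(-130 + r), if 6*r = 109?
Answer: 85217/6 ≈ 14203.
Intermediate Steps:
r = 109/6 (r = (⅙)*109 = 109/6 ≈ 18.167)
-127*(-130 + r) = -127*(-130 + 109/6) = -127*(-671/6) = 85217/6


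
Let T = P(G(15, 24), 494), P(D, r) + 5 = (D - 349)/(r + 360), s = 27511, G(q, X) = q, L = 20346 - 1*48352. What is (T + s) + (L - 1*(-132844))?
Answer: 56510721/427 ≈ 1.3234e+5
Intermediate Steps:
L = -28006 (L = 20346 - 48352 = -28006)
P(D, r) = -5 + (-349 + D)/(360 + r) (P(D, r) = -5 + (D - 349)/(r + 360) = -5 + (-349 + D)/(360 + r))
T = -2302/427 (T = (-2149 + 15 - 5*494)/(360 + 494) = (-2149 + 15 - 2470)/854 = (1/854)*(-4604) = -2302/427 ≈ -5.3911)
(T + s) + (L - 1*(-132844)) = (-2302/427 + 27511) + (-28006 - 1*(-132844)) = 11744895/427 + (-28006 + 132844) = 11744895/427 + 104838 = 56510721/427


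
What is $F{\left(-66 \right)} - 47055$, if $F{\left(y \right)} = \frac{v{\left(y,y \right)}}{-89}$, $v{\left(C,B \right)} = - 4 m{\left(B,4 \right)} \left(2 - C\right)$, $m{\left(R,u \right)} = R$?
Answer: $- \frac{4205847}{89} \approx -47257.0$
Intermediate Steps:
$v{\left(C,B \right)} = - 4 B \left(2 - C\right)$
$F{\left(y \right)} = - \frac{4 y \left(-2 + y\right)}{89}$ ($F{\left(y \right)} = \frac{4 y \left(-2 + y\right)}{-89} = 4 y \left(-2 + y\right) \left(- \frac{1}{89}\right) = - \frac{4 y \left(-2 + y\right)}{89}$)
$F{\left(-66 \right)} - 47055 = \frac{4}{89} \left(-66\right) \left(2 - -66\right) - 47055 = \frac{4}{89} \left(-66\right) \left(2 + 66\right) - 47055 = \frac{4}{89} \left(-66\right) 68 - 47055 = - \frac{17952}{89} - 47055 = - \frac{4205847}{89}$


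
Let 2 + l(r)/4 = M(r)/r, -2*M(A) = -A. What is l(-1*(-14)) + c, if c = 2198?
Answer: 2192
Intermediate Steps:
M(A) = A/2 (M(A) = -(-1)*A/2 = A/2)
l(r) = -6 (l(r) = -8 + 4*((r/2)/r) = -8 + 4*(½) = -8 + 2 = -6)
l(-1*(-14)) + c = -6 + 2198 = 2192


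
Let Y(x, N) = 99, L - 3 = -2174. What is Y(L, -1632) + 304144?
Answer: 304243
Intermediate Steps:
L = -2171 (L = 3 - 2174 = -2171)
Y(L, -1632) + 304144 = 99 + 304144 = 304243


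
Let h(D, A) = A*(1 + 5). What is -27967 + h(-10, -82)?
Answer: -28459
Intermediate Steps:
h(D, A) = 6*A (h(D, A) = A*6 = 6*A)
-27967 + h(-10, -82) = -27967 + 6*(-82) = -27967 - 492 = -28459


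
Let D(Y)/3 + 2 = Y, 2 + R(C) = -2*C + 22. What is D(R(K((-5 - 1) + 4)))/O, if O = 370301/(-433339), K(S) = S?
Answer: -28600374/370301 ≈ -77.235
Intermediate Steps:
R(C) = 20 - 2*C (R(C) = -2 + (-2*C + 22) = -2 + (22 - 2*C) = 20 - 2*C)
D(Y) = -6 + 3*Y
O = -370301/433339 (O = 370301*(-1/433339) = -370301/433339 ≈ -0.85453)
D(R(K((-5 - 1) + 4)))/O = (-6 + 3*(20 - 2*((-5 - 1) + 4)))/(-370301/433339) = (-6 + 3*(20 - 2*(-6 + 4)))*(-433339/370301) = (-6 + 3*(20 - 2*(-2)))*(-433339/370301) = (-6 + 3*(20 + 4))*(-433339/370301) = (-6 + 3*24)*(-433339/370301) = (-6 + 72)*(-433339/370301) = 66*(-433339/370301) = -28600374/370301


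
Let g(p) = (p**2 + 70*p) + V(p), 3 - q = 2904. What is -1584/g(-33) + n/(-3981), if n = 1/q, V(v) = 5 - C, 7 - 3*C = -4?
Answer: 54880286171/42257355579 ≈ 1.2987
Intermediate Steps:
C = 11/3 (C = 7/3 - 1/3*(-4) = 7/3 + 4/3 = 11/3 ≈ 3.6667)
V(v) = 4/3 (V(v) = 5 - 1*11/3 = 5 - 11/3 = 4/3)
q = -2901 (q = 3 - 1*2904 = 3 - 2904 = -2901)
n = -1/2901 (n = 1/(-2901) = -1/2901 ≈ -0.00034471)
g(p) = 4/3 + p**2 + 70*p (g(p) = (p**2 + 70*p) + 4/3 = 4/3 + p**2 + 70*p)
-1584/g(-33) + n/(-3981) = -1584/(4/3 + (-33)**2 + 70*(-33)) - 1/2901/(-3981) = -1584/(4/3 + 1089 - 2310) - 1/2901*(-1/3981) = -1584/(-3659/3) + 1/11548881 = -1584*(-3/3659) + 1/11548881 = 4752/3659 + 1/11548881 = 54880286171/42257355579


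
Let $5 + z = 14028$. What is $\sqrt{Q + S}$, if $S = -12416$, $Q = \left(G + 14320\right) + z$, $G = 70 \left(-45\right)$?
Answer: $\sqrt{12777} \approx 113.04$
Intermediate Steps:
$z = 14023$ ($z = -5 + 14028 = 14023$)
$G = -3150$
$Q = 25193$ ($Q = \left(-3150 + 14320\right) + 14023 = 11170 + 14023 = 25193$)
$\sqrt{Q + S} = \sqrt{25193 - 12416} = \sqrt{12777}$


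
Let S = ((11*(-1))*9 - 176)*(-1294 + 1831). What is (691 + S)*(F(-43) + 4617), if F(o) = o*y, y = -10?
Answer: -741828248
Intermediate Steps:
F(o) = -10*o (F(o) = o*(-10) = -10*o)
S = -147675 (S = (-11*9 - 176)*537 = (-99 - 176)*537 = -275*537 = -147675)
(691 + S)*(F(-43) + 4617) = (691 - 147675)*(-10*(-43) + 4617) = -146984*(430 + 4617) = -146984*5047 = -741828248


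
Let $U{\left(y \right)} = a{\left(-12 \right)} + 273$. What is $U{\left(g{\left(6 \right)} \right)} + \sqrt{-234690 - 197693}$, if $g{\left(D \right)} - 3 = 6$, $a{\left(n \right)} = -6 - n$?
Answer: $279 + i \sqrt{432383} \approx 279.0 + 657.56 i$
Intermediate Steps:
$g{\left(D \right)} = 9$ ($g{\left(D \right)} = 3 + 6 = 9$)
$U{\left(y \right)} = 279$ ($U{\left(y \right)} = \left(-6 - -12\right) + 273 = \left(-6 + 12\right) + 273 = 6 + 273 = 279$)
$U{\left(g{\left(6 \right)} \right)} + \sqrt{-234690 - 197693} = 279 + \sqrt{-234690 - 197693} = 279 + \sqrt{-432383} = 279 + i \sqrt{432383}$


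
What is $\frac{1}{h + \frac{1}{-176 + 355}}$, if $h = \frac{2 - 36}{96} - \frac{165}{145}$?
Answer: $- \frac{249168}{370391} \approx -0.67272$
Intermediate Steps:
$h = - \frac{2077}{1392}$ ($h = \left(2 - 36\right) \frac{1}{96} - \frac{33}{29} = \left(-34\right) \frac{1}{96} - \frac{33}{29} = - \frac{17}{48} - \frac{33}{29} = - \frac{2077}{1392} \approx -1.4921$)
$\frac{1}{h + \frac{1}{-176 + 355}} = \frac{1}{- \frac{2077}{1392} + \frac{1}{-176 + 355}} = \frac{1}{- \frac{2077}{1392} + \frac{1}{179}} = \frac{1}{- \frac{370391}{249168}} = - \frac{249168}{370391}$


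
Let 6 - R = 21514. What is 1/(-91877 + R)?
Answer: -1/113385 ≈ -8.8195e-6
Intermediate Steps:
R = -21508 (R = 6 - 1*21514 = 6 - 21514 = -21508)
1/(-91877 + R) = 1/(-91877 - 21508) = 1/(-113385) = -1/113385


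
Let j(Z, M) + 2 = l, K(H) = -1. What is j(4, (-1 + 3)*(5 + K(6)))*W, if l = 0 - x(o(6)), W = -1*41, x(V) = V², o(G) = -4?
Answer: 738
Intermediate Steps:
W = -41
l = -16 (l = 0 - 1*(-4)² = 0 - 1*16 = 0 - 16 = -16)
j(Z, M) = -18 (j(Z, M) = -2 - 16 = -18)
j(4, (-1 + 3)*(5 + K(6)))*W = -18*(-41) = 738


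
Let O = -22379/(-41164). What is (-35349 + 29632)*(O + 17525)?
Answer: -4124366595443/41164 ≈ -1.0019e+8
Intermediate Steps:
O = 22379/41164 (O = -22379*(-1/41164) = 22379/41164 ≈ 0.54365)
(-35349 + 29632)*(O + 17525) = (-35349 + 29632)*(22379/41164 + 17525) = -5717*721421479/41164 = -4124366595443/41164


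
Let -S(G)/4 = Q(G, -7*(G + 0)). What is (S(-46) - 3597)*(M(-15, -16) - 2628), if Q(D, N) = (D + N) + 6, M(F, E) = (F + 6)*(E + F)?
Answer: 11099025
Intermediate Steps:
M(F, E) = (6 + F)*(E + F)
Q(D, N) = 6 + D + N
S(G) = -24 + 24*G (S(G) = -4*(6 + G - 7*(G + 0)) = -4*(6 + G - 7*G) = -4*(6 - 6*G) = -24 + 24*G)
(S(-46) - 3597)*(M(-15, -16) - 2628) = ((-24 + 24*(-46)) - 3597)*(((-15)² + 6*(-16) + 6*(-15) - 16*(-15)) - 2628) = ((-24 - 1104) - 3597)*((225 - 96 - 90 + 240) - 2628) = (-1128 - 3597)*(279 - 2628) = -4725*(-2349) = 11099025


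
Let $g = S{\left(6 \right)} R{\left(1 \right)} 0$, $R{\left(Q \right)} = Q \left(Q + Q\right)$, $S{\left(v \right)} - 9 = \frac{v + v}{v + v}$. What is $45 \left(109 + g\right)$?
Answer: $4905$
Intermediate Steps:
$S{\left(v \right)} = 10$ ($S{\left(v \right)} = 9 + \frac{v + v}{v + v} = 9 + \frac{2 v}{2 v} = 9 + 2 v \frac{1}{2 v} = 9 + 1 = 10$)
$R{\left(Q \right)} = 2 Q^{2}$ ($R{\left(Q \right)} = Q 2 Q = 2 Q^{2}$)
$g = 0$ ($g = 10 \cdot 2 \cdot 1^{2} \cdot 0 = 10 \cdot 2 \cdot 1 \cdot 0 = 10 \cdot 2 \cdot 0 = 20 \cdot 0 = 0$)
$45 \left(109 + g\right) = 45 \left(109 + 0\right) = 45 \cdot 109 = 4905$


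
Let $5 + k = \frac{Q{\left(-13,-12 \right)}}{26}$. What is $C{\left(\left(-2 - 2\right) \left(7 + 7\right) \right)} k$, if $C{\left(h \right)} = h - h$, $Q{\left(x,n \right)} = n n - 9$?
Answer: $0$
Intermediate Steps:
$Q{\left(x,n \right)} = -9 + n^{2}$ ($Q{\left(x,n \right)} = n^{2} - 9 = -9 + n^{2}$)
$C{\left(h \right)} = 0$
$k = \frac{5}{26}$ ($k = -5 + \frac{-9 + \left(-12\right)^{2}}{26} = -5 + \left(-9 + 144\right) \frac{1}{26} = -5 + 135 \cdot \frac{1}{26} = -5 + \frac{135}{26} = \frac{5}{26} \approx 0.19231$)
$C{\left(\left(-2 - 2\right) \left(7 + 7\right) \right)} k = 0 \cdot \frac{5}{26} = 0$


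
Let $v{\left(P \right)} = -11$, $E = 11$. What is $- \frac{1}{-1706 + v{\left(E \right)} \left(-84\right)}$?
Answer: $\frac{1}{782} \approx 0.0012788$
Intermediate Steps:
$- \frac{1}{-1706 + v{\left(E \right)} \left(-84\right)} = - \frac{1}{-1706 - -924} = - \frac{1}{-1706 + 924} = - \frac{1}{-782} = \left(-1\right) \left(- \frac{1}{782}\right) = \frac{1}{782}$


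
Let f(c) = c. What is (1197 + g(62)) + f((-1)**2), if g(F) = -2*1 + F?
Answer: 1258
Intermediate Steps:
g(F) = -2 + F
(1197 + g(62)) + f((-1)**2) = (1197 + (-2 + 62)) + (-1)**2 = (1197 + 60) + 1 = 1257 + 1 = 1258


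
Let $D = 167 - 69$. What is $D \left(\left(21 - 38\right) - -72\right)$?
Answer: $5390$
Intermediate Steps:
$D = 98$
$D \left(\left(21 - 38\right) - -72\right) = 98 \left(\left(21 - 38\right) - -72\right) = 98 \left(-17 + 72\right) = 98 \cdot 55 = 5390$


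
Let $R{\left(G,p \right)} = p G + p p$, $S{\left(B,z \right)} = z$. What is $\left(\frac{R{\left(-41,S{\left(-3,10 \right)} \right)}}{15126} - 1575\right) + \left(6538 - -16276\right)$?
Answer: $\frac{160630402}{7563} \approx 21239.0$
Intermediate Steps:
$R{\left(G,p \right)} = p^{2} + G p$ ($R{\left(G,p \right)} = G p + p^{2} = p^{2} + G p$)
$\left(\frac{R{\left(-41,S{\left(-3,10 \right)} \right)}}{15126} - 1575\right) + \left(6538 - -16276\right) = \left(\frac{10 \left(-41 + 10\right)}{15126} - 1575\right) + \left(6538 - -16276\right) = \left(10 \left(-31\right) \frac{1}{15126} - 1575\right) + \left(6538 + 16276\right) = \left(\left(-310\right) \frac{1}{15126} - 1575\right) + 22814 = \left(- \frac{155}{7563} - 1575\right) + 22814 = - \frac{11911880}{7563} + 22814 = \frac{160630402}{7563}$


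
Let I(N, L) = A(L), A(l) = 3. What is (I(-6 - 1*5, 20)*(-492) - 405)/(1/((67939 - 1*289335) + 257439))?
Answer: -67796883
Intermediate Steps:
I(N, L) = 3
(I(-6 - 1*5, 20)*(-492) - 405)/(1/((67939 - 1*289335) + 257439)) = (3*(-492) - 405)/(1/((67939 - 1*289335) + 257439)) = (-1476 - 405)/(1/((67939 - 289335) + 257439)) = -1881/(1/(-221396 + 257439)) = -1881/(1/36043) = -1881/1/36043 = -1881*36043 = -67796883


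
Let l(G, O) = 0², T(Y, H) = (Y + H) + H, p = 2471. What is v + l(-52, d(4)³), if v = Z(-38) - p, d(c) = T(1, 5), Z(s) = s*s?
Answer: -1027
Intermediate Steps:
Z(s) = s²
T(Y, H) = Y + 2*H (T(Y, H) = (H + Y) + H = Y + 2*H)
d(c) = 11 (d(c) = 1 + 2*5 = 1 + 10 = 11)
v = -1027 (v = (-38)² - 1*2471 = 1444 - 2471 = -1027)
l(G, O) = 0
v + l(-52, d(4)³) = -1027 + 0 = -1027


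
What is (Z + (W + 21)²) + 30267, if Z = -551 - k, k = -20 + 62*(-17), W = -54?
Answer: 31879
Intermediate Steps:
k = -1074 (k = -20 - 1054 = -1074)
Z = 523 (Z = -551 - 1*(-1074) = -551 + 1074 = 523)
(Z + (W + 21)²) + 30267 = (523 + (-54 + 21)²) + 30267 = (523 + (-33)²) + 30267 = (523 + 1089) + 30267 = 1612 + 30267 = 31879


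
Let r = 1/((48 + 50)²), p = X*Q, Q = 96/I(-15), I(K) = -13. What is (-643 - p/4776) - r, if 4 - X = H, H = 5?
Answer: -15975728367/24845548 ≈ -643.00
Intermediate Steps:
X = -1 (X = 4 - 1*5 = 4 - 5 = -1)
Q = -96/13 (Q = 96/(-13) = 96*(-1/13) = -96/13 ≈ -7.3846)
p = 96/13 (p = -1*(-96/13) = 96/13 ≈ 7.3846)
r = 1/9604 (r = 1/(98²) = 1/9604 ≈ 0.00010412)
(-643 - p/4776) - r = (-643 - 96/(13*4776)) - 1*1/9604 = (-643 - 96/(13*4776)) - 1/9604 = (-643 - 1*4/2587) - 1/9604 = (-643 - 4/2587) - 1/9604 = -1663445/2587 - 1/9604 = -15975728367/24845548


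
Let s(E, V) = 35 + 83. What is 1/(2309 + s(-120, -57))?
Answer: 1/2427 ≈ 0.00041203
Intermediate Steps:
s(E, V) = 118
1/(2309 + s(-120, -57)) = 1/(2309 + 118) = 1/2427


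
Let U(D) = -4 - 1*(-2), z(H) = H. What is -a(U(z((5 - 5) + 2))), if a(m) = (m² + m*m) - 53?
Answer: 45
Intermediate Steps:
U(D) = -2 (U(D) = -4 + 2 = -2)
a(m) = -53 + 2*m² (a(m) = (m² + m²) - 53 = 2*m² - 53 = -53 + 2*m²)
-a(U(z((5 - 5) + 2))) = -(-53 + 2*(-2)²) = -(-53 + 2*4) = -(-53 + 8) = -1*(-45) = 45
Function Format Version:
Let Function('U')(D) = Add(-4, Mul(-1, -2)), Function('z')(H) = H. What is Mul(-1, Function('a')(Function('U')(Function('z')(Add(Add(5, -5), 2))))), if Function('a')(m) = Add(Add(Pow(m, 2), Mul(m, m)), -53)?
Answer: 45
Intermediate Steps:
Function('U')(D) = -2 (Function('U')(D) = Add(-4, 2) = -2)
Function('a')(m) = Add(-53, Mul(2, Pow(m, 2))) (Function('a')(m) = Add(Add(Pow(m, 2), Pow(m, 2)), -53) = Add(Mul(2, Pow(m, 2)), -53) = Add(-53, Mul(2, Pow(m, 2))))
Mul(-1, Function('a')(Function('U')(Function('z')(Add(Add(5, -5), 2))))) = Mul(-1, Add(-53, Mul(2, Pow(-2, 2)))) = Mul(-1, Add(-53, Mul(2, 4))) = Mul(-1, Add(-53, 8)) = Mul(-1, -45) = 45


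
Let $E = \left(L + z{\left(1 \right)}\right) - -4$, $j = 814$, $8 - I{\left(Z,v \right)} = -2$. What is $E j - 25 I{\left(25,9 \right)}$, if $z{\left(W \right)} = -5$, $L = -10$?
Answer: $-9204$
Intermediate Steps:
$I{\left(Z,v \right)} = 10$ ($I{\left(Z,v \right)} = 8 - -2 = 8 + 2 = 10$)
$E = -11$ ($E = \left(-10 - 5\right) - -4 = -15 + 4 = -11$)
$E j - 25 I{\left(25,9 \right)} = \left(-11\right) 814 - 25 \cdot 10 = -8954 - 250 = -9204$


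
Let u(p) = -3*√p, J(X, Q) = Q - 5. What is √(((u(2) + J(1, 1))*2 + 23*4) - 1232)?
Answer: √(-1148 - 6*√2) ≈ 34.007*I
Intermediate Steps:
J(X, Q) = -5 + Q
√(((u(2) + J(1, 1))*2 + 23*4) - 1232) = √(((-3*√2 + (-5 + 1))*2 + 23*4) - 1232) = √(((-3*√2 - 4)*2 + 92) - 1232) = √(((-4 - 3*√2)*2 + 92) - 1232) = √(((-8 - 6*√2) + 92) - 1232) = √((84 - 6*√2) - 1232) = √(-1148 - 6*√2)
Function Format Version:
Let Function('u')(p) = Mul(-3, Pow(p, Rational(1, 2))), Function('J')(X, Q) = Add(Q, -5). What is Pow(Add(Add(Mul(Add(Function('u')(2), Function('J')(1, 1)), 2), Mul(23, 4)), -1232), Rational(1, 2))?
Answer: Pow(Add(-1148, Mul(-6, Pow(2, Rational(1, 2)))), Rational(1, 2)) ≈ Mul(34.007, I)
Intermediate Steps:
Function('J')(X, Q) = Add(-5, Q)
Pow(Add(Add(Mul(Add(Function('u')(2), Function('J')(1, 1)), 2), Mul(23, 4)), -1232), Rational(1, 2)) = Pow(Add(Add(Mul(Add(Mul(-3, Pow(2, Rational(1, 2))), Add(-5, 1)), 2), Mul(23, 4)), -1232), Rational(1, 2)) = Pow(Add(Add(Mul(Add(Mul(-3, Pow(2, Rational(1, 2))), -4), 2), 92), -1232), Rational(1, 2)) = Pow(Add(Add(Mul(Add(-4, Mul(-3, Pow(2, Rational(1, 2)))), 2), 92), -1232), Rational(1, 2)) = Pow(Add(Add(Add(-8, Mul(-6, Pow(2, Rational(1, 2)))), 92), -1232), Rational(1, 2)) = Pow(Add(Add(84, Mul(-6, Pow(2, Rational(1, 2)))), -1232), Rational(1, 2)) = Pow(Add(-1148, Mul(-6, Pow(2, Rational(1, 2)))), Rational(1, 2))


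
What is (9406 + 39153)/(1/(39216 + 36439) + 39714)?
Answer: 3673731145/3004562671 ≈ 1.2227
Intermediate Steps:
(9406 + 39153)/(1/(39216 + 36439) + 39714) = 48559/(1/75655 + 39714) = 48559/(3004562671/75655) = 48559*(75655/3004562671) = 3673731145/3004562671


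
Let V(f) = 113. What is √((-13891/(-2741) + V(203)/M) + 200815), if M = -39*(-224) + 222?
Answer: √121073005682667856518/24553878 ≈ 448.13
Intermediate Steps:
M = 8958 (M = 8736 + 222 = 8958)
√((-13891/(-2741) + V(203)/M) + 200815) = √((-13891/(-2741) + 113/8958) + 200815) = √((-13891*(-1/2741) + 113*(1/8958)) + 200815) = √((13891/2741 + 113/8958) + 200815) = √(124745311/24553878 + 200815) = √(4930911755881/24553878) = √121073005682667856518/24553878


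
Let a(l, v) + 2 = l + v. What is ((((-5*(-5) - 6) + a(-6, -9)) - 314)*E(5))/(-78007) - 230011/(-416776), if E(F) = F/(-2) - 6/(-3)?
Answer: 17877451021/32511445432 ≈ 0.54988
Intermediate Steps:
a(l, v) = -2 + l + v (a(l, v) = -2 + (l + v) = -2 + l + v)
E(F) = 2 - F/2 (E(F) = F*(-½) - 6*(-⅓) = -F/2 + 2 = 2 - F/2)
((((-5*(-5) - 6) + a(-6, -9)) - 314)*E(5))/(-78007) - 230011/(-416776) = ((((-5*(-5) - 6) + (-2 - 6 - 9)) - 314)*(2 - ½*5))/(-78007) - 230011/(-416776) = ((((25 - 6) - 17) - 314)*(2 - 5/2))*(-1/78007) - 230011*(-1/416776) = (((19 - 17) - 314)*(-½))*(-1/78007) + 230011/416776 = ((2 - 314)*(-½))*(-1/78007) + 230011/416776 = -312*(-½)*(-1/78007) + 230011/416776 = 156*(-1/78007) + 230011/416776 = -156/78007 + 230011/416776 = 17877451021/32511445432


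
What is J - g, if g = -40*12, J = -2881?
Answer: -2401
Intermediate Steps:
g = -480
J - g = -2881 - 1*(-480) = -2881 + 480 = -2401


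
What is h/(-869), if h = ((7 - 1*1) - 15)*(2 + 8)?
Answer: 90/869 ≈ 0.10357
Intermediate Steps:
h = -90 (h = ((7 - 1) - 15)*10 = (6 - 15)*10 = -9*10 = -90)
h/(-869) = -90/(-869) = -90*(-1/869) = 90/869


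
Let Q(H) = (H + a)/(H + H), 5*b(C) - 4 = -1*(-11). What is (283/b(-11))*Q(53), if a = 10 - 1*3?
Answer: 2830/53 ≈ 53.396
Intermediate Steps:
b(C) = 3 (b(C) = 4/5 + (-1*(-11))/5 = 4/5 + (1/5)*11 = 4/5 + 11/5 = 3)
a = 7 (a = 10 - 3 = 7)
Q(H) = (7 + H)/(2*H) (Q(H) = (H + 7)/(H + H) = (7 + H)/((2*H)) = (7 + H)*(1/(2*H)) = (7 + H)/(2*H))
(283/b(-11))*Q(53) = (283/3)*((1/2)*(7 + 53)/53) = (283*(1/3))*((1/2)*(1/53)*60) = (283/3)*(30/53) = 2830/53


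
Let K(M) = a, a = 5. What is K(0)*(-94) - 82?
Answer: -552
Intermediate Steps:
K(M) = 5
K(0)*(-94) - 82 = 5*(-94) - 82 = -470 - 82 = -552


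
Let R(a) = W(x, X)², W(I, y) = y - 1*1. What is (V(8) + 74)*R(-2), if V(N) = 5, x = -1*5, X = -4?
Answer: 1975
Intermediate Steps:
x = -5
W(I, y) = -1 + y (W(I, y) = y - 1 = -1 + y)
R(a) = 25 (R(a) = (-1 - 4)² = (-5)² = 25)
(V(8) + 74)*R(-2) = (5 + 74)*25 = 79*25 = 1975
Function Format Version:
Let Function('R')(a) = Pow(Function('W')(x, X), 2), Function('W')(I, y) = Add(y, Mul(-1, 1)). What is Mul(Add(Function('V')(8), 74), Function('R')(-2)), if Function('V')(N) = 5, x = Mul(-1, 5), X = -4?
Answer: 1975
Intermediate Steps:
x = -5
Function('W')(I, y) = Add(-1, y) (Function('W')(I, y) = Add(y, -1) = Add(-1, y))
Function('R')(a) = 25 (Function('R')(a) = Pow(Add(-1, -4), 2) = Pow(-5, 2) = 25)
Mul(Add(Function('V')(8), 74), Function('R')(-2)) = Mul(Add(5, 74), 25) = Mul(79, 25) = 1975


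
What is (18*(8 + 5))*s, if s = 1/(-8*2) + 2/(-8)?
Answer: -585/8 ≈ -73.125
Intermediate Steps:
s = -5/16 (s = -⅛*½ + 2*(-⅛) = -1/16 - ¼ = -5/16 ≈ -0.31250)
(18*(8 + 5))*s = (18*(8 + 5))*(-5/16) = (18*13)*(-5/16) = 234*(-5/16) = -585/8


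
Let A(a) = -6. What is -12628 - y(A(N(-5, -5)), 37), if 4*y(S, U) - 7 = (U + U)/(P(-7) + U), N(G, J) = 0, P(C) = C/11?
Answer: -10104207/800 ≈ -12630.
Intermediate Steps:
P(C) = C/11 (P(C) = C*(1/11) = C/11)
y(S, U) = 7/4 + U/(2*(-7/11 + U)) (y(S, U) = 7/4 + ((U + U)/((1/11)*(-7) + U))/4 = 7/4 + ((2*U)/(-7/11 + U))/4 = 7/4 + (2*U/(-7/11 + U))/4 = 7/4 + U/(2*(-7/11 + U)))
-12628 - y(A(N(-5, -5)), 37) = -12628 - (-49 + 99*37)/(4*(-7 + 11*37)) = -12628 - (-49 + 3663)/(4*(-7 + 407)) = -12628 - 3614/(4*400) = -12628 - 1*1807/800 = -12628 - 1807/800 = -10104207/800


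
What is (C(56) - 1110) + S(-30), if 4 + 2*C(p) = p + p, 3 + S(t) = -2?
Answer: -1061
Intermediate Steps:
S(t) = -5 (S(t) = -3 - 2 = -5)
C(p) = -2 + p (C(p) = -2 + (p + p)/2 = -2 + (2*p)/2 = -2 + p)
(C(56) - 1110) + S(-30) = ((-2 + 56) - 1110) - 5 = (54 - 1110) - 5 = -1056 - 5 = -1061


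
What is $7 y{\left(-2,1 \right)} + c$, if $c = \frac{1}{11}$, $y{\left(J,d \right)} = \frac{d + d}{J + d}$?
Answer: $- \frac{153}{11} \approx -13.909$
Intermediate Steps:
$y{\left(J,d \right)} = \frac{2 d}{J + d}$
$c = \frac{1}{11} \approx 0.090909$
$7 y{\left(-2,1 \right)} + c = 7 \cdot 2 \cdot 1 \frac{1}{-2 + 1} + \frac{1}{11} = 7 \cdot 2 \cdot 1 \frac{1}{-1} + \frac{1}{11} = 7 \cdot 2 \cdot 1 \left(-1\right) + \frac{1}{11} = 7 \left(-2\right) + \frac{1}{11} = -14 + \frac{1}{11} = - \frac{153}{11}$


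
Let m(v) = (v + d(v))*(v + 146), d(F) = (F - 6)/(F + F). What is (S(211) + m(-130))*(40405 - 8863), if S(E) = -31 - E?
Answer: -4743475212/65 ≈ -7.2977e+7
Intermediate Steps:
d(F) = (-6 + F)/(2*F) (d(F) = (-6 + F)/((2*F)) = (-6 + F)*(1/(2*F)) = (-6 + F)/(2*F))
m(v) = (146 + v)*(v + (-6 + v)/(2*v)) (m(v) = (v + (-6 + v)/(2*v))*(v + 146) = (v + (-6 + v)/(2*v))*(146 + v) = (146 + v)*(v + (-6 + v)/(2*v)))
(S(211) + m(-130))*(40405 - 8863) = ((-31 - 1*211) + (70 + (-130)² - 438/(-130) + (293/2)*(-130)))*(40405 - 8863) = ((-31 - 211) + (70 + 16900 - 438*(-1/130) - 19045))*31542 = (-242 + (70 + 16900 + 219/65 - 19045))*31542 = (-242 - 134656/65)*31542 = -150386/65*31542 = -4743475212/65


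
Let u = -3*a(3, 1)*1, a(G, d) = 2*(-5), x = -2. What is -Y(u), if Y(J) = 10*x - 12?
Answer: 32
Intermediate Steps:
a(G, d) = -10
u = 30 (u = -3*(-10)*1 = 30*1 = 30)
Y(J) = -32 (Y(J) = 10*(-2) - 12 = -20 - 12 = -32)
-Y(u) = -1*(-32) = 32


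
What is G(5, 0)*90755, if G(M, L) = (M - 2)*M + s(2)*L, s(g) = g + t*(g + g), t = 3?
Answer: 1361325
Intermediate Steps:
s(g) = 7*g (s(g) = g + 3*(g + g) = g + 3*(2*g) = g + 6*g = 7*g)
G(M, L) = 14*L + M*(-2 + M) (G(M, L) = (M - 2)*M + (7*2)*L = (-2 + M)*M + 14*L = M*(-2 + M) + 14*L = 14*L + M*(-2 + M))
G(5, 0)*90755 = (5² - 2*5 + 14*0)*90755 = (25 - 10 + 0)*90755 = 15*90755 = 1361325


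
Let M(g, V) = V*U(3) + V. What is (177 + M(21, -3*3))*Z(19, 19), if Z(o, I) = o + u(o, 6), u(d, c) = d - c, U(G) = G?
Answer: 4512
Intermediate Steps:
M(g, V) = 4*V (M(g, V) = V*3 + V = 3*V + V = 4*V)
Z(o, I) = -6 + 2*o (Z(o, I) = o + (o - 1*6) = o + (o - 6) = o + (-6 + o) = -6 + 2*o)
(177 + M(21, -3*3))*Z(19, 19) = (177 + 4*(-3*3))*(-6 + 2*19) = (177 + 4*(-9))*(-6 + 38) = (177 - 36)*32 = 141*32 = 4512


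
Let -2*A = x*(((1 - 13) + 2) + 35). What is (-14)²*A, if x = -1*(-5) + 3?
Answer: -19600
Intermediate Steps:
x = 8 (x = 5 + 3 = 8)
A = -100 (A = -4*(((1 - 13) + 2) + 35) = -4*((-12 + 2) + 35) = -4*(-10 + 35) = -4*25 = -½*200 = -100)
(-14)²*A = (-14)²*(-100) = 196*(-100) = -19600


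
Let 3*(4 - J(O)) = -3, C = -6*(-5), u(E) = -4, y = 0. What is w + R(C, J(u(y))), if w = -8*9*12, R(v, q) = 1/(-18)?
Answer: -15553/18 ≈ -864.06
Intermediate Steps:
C = 30
J(O) = 5 (J(O) = 4 - ⅓*(-3) = 4 + 1 = 5)
R(v, q) = -1/18
w = -864 (w = -72*12 = -864)
w + R(C, J(u(y))) = -864 - 1/18 = -15553/18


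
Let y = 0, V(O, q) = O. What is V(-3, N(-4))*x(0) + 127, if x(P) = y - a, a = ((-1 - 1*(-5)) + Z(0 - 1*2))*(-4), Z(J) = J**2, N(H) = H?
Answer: 31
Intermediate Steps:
a = -32 (a = ((-1 - 1*(-5)) + (0 - 1*2)**2)*(-4) = ((-1 + 5) + (0 - 2)**2)*(-4) = (4 + (-2)**2)*(-4) = (4 + 4)*(-4) = 8*(-4) = -32)
x(P) = 32 (x(P) = 0 - 1*(-32) = 0 + 32 = 32)
V(-3, N(-4))*x(0) + 127 = -3*32 + 127 = -96 + 127 = 31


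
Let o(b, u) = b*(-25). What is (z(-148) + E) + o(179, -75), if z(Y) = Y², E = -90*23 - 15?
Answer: 15344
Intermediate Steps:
o(b, u) = -25*b
E = -2085 (E = -2070 - 15 = -2085)
(z(-148) + E) + o(179, -75) = ((-148)² - 2085) - 25*179 = (21904 - 2085) - 4475 = 19819 - 4475 = 15344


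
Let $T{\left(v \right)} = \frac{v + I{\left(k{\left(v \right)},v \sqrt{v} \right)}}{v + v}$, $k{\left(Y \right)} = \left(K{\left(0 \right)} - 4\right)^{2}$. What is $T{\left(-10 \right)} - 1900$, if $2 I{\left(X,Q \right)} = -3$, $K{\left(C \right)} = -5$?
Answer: $- \frac{75977}{40} \approx -1899.4$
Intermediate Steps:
$k{\left(Y \right)} = 81$ ($k{\left(Y \right)} = \left(-5 - 4\right)^{2} = \left(-9\right)^{2} = 81$)
$I{\left(X,Q \right)} = - \frac{3}{2}$ ($I{\left(X,Q \right)} = \frac{1}{2} \left(-3\right) = - \frac{3}{2}$)
$T{\left(v \right)} = \frac{- \frac{3}{2} + v}{2 v}$ ($T{\left(v \right)} = \frac{v - \frac{3}{2}}{v + v} = \frac{- \frac{3}{2} + v}{2 v}$)
$T{\left(-10 \right)} - 1900 = \frac{-3 + 2 \left(-10\right)}{4 \left(-10\right)} - 1900 = \frac{1}{4} \left(- \frac{1}{10}\right) \left(-3 - 20\right) - 1900 = \frac{1}{4} \left(- \frac{1}{10}\right) \left(-23\right) - 1900 = \frac{23}{40} - 1900 = - \frac{75977}{40}$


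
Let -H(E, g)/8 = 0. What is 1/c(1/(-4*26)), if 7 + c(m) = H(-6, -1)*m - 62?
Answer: -1/69 ≈ -0.014493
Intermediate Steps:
H(E, g) = 0 (H(E, g) = -8*0 = 0)
c(m) = -69 (c(m) = -7 + (0*m - 62) = -7 + (0 - 62) = -7 - 62 = -69)
1/c(1/(-4*26)) = 1/(-69) = -1/69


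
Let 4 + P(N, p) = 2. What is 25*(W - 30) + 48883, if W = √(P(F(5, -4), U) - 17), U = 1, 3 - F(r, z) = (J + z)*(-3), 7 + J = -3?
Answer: 48133 + 25*I*√19 ≈ 48133.0 + 108.97*I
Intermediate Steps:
J = -10 (J = -7 - 3 = -10)
F(r, z) = -27 + 3*z (F(r, z) = 3 - (-10 + z)*(-3) = 3 - (30 - 3*z) = 3 + (-30 + 3*z) = -27 + 3*z)
P(N, p) = -2 (P(N, p) = -4 + 2 = -2)
W = I*√19 (W = √(-2 - 17) = √(-19) = I*√19 ≈ 4.3589*I)
25*(W - 30) + 48883 = 25*(I*√19 - 30) + 48883 = 25*(-30 + I*√19) + 48883 = (-750 + 25*I*√19) + 48883 = 48133 + 25*I*√19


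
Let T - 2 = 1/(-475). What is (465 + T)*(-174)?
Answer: -38597376/475 ≈ -81258.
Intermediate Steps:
T = 949/475 (T = 2 + 1/(-475) = 2 - 1/475 = 949/475 ≈ 1.9979)
(465 + T)*(-174) = (465 + 949/475)*(-174) = (221824/475)*(-174) = -38597376/475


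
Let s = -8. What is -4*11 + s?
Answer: -52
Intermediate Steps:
-4*11 + s = -4*11 - 8 = -44 - 8 = -52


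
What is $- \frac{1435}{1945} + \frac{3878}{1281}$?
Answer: $\frac{162985}{71187} \approx 2.2895$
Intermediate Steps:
$- \frac{1435}{1945} + \frac{3878}{1281} = \left(-1435\right) \frac{1}{1945} + 3878 \cdot \frac{1}{1281} = - \frac{287}{389} + \frac{554}{183} = \frac{162985}{71187}$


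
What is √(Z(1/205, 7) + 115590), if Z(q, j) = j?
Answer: √115597 ≈ 340.00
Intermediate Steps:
√(Z(1/205, 7) + 115590) = √(7 + 115590) = √115597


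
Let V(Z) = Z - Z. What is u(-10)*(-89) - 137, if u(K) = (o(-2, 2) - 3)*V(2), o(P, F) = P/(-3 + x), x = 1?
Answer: -137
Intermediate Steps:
V(Z) = 0
o(P, F) = -P/2 (o(P, F) = P/(-3 + 1) = P/(-2) = -P/2)
u(K) = 0 (u(K) = (-½*(-2) - 3)*0 = (1 - 3)*0 = -2*0 = 0)
u(-10)*(-89) - 137 = 0*(-89) - 137 = 0 - 137 = -137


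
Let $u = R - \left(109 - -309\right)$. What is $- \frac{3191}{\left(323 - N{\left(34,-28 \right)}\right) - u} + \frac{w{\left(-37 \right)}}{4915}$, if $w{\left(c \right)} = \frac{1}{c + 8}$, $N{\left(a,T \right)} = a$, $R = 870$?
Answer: $\frac{454829022}{23233205} \approx 19.577$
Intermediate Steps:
$u = 452$ ($u = 870 - \left(109 - -309\right) = 870 - \left(109 + 309\right) = 870 - 418 = 452$)
$w{\left(c \right)} = \frac{1}{8 + c}$
$- \frac{3191}{\left(323 - N{\left(34,-28 \right)}\right) - u} + \frac{w{\left(-37 \right)}}{4915} = - \frac{3191}{\left(323 - 34\right) - 452} + \frac{1}{\left(8 - 37\right) 4915} = - \frac{3191}{\left(323 - 34\right) - 452} + \frac{1}{-29} \cdot \frac{1}{4915} = - \frac{3191}{289 - 452} - \frac{1}{142535} = - \frac{3191}{-163} - \frac{1}{142535} = \left(-3191\right) \left(- \frac{1}{163}\right) - \frac{1}{142535} = \frac{3191}{163} - \frac{1}{142535} = \frac{454829022}{23233205}$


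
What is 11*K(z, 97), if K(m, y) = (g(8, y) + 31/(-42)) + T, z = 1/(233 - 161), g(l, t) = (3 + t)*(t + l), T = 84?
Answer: 4889467/42 ≈ 1.1642e+5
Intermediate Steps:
g(l, t) = (3 + t)*(l + t)
z = 1/72 ≈ 0.013889
K(m, y) = 4505/42 + y² + 11*y (K(m, y) = ((y² + 3*8 + 3*y + 8*y) + 31/(-42)) + 84 = ((y² + 24 + 3*y + 8*y) + 31*(-1/42)) + 84 = ((24 + y² + 11*y) - 31/42) + 84 = (977/42 + y² + 11*y) + 84 = 4505/42 + y² + 11*y)
11*K(z, 97) = 11*(4505/42 + 97² + 11*97) = 11*(4505/42 + 9409 + 1067) = 11*(444497/42) = 4889467/42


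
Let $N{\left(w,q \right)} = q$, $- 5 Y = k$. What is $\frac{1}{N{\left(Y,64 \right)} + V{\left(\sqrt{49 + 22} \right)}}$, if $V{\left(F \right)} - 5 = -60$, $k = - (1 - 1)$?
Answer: $\frac{1}{9} \approx 0.11111$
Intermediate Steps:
$k = 0$ ($k = \left(-1\right) 0 = 0$)
$Y = 0$ ($Y = \left(- \frac{1}{5}\right) 0 = 0$)
$V{\left(F \right)} = -55$ ($V{\left(F \right)} = 5 - 60 = -55$)
$\frac{1}{N{\left(Y,64 \right)} + V{\left(\sqrt{49 + 22} \right)}} = \frac{1}{64 - 55} = \frac{1}{9}$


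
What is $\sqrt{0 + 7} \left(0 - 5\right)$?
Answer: $- 5 \sqrt{7} \approx -13.229$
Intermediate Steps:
$\sqrt{0 + 7} \left(0 - 5\right) = \sqrt{7} \left(-5\right) = - 5 \sqrt{7}$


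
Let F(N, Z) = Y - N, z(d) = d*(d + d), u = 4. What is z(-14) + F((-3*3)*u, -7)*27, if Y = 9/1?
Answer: 1607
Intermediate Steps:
Y = 9 (Y = 9*1 = 9)
z(d) = 2*d**2 (z(d) = d*(2*d) = 2*d**2)
F(N, Z) = 9 - N
z(-14) + F((-3*3)*u, -7)*27 = 2*(-14)**2 + (9 - (-3*3)*4)*27 = 2*196 + (9 - (-9)*4)*27 = 392 + (9 - 1*(-36))*27 = 392 + (9 + 36)*27 = 392 + 45*27 = 392 + 1215 = 1607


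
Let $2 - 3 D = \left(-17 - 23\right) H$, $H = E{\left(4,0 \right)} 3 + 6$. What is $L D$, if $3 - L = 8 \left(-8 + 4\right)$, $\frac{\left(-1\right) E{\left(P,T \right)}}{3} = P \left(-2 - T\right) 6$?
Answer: $\frac{613270}{3} \approx 2.0442 \cdot 10^{5}$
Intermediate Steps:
$E{\left(P,T \right)} = - 18 P \left(-2 - T\right)$ ($E{\left(P,T \right)} = - 3 P \left(-2 - T\right) 6 = - 3 \cdot 6 P \left(-2 - T\right) = - 18 P \left(-2 - T\right)$)
$H = 438$ ($H = 18 \cdot 4 \left(2 + 0\right) 3 + 6 = 18 \cdot 4 \cdot 2 \cdot 3 + 6 = 144 \cdot 3 + 6 = 432 + 6 = 438$)
$L = 35$ ($L = 3 - 8 \left(-8 + 4\right) = 3 - 8 \left(-4\right) = 3 - -32 = 3 + 32 = 35$)
$D = \frac{17522}{3}$ ($D = \frac{2}{3} - \frac{\left(-17 - 23\right) 438}{3} = \frac{2}{3} - \frac{\left(-40\right) 438}{3} = \frac{2}{3} - -5840 = \frac{2}{3} + 5840 = \frac{17522}{3} \approx 5840.7$)
$L D = 35 \cdot \frac{17522}{3} = \frac{613270}{3}$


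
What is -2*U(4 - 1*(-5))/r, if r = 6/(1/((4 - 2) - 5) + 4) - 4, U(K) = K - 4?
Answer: 55/13 ≈ 4.2308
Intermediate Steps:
U(K) = -4 + K
r = -26/11 (r = 6/(1/(2 - 5) + 4) - 4 = 6/(1/(-3) + 4) - 4 = 6/(-⅓ + 4) - 4 = 6/(11/3) - 4 = 6*(3/11) - 4 = 18/11 - 4 = -26/11 ≈ -2.3636)
-2*U(4 - 1*(-5))/r = -2*(-4 + (4 - 1*(-5)))/(-26/11) = -2*(-4 + (4 + 5))*(-11)/26 = -2*(-4 + 9)*(-11)/26 = -10*(-11)/26 = -2*(-55/26) = 55/13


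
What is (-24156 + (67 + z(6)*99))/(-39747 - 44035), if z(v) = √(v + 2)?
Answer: 24089/83782 - 99*√2/41891 ≈ 0.28418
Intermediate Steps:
z(v) = √(2 + v)
(-24156 + (67 + z(6)*99))/(-39747 - 44035) = (-24156 + (67 + √(2 + 6)*99))/(-39747 - 44035) = (-24156 + (67 + √8*99))/(-83782) = (-24156 + (67 + (2*√2)*99))*(-1/83782) = (-24156 + (67 + 198*√2))*(-1/83782) = (-24089 + 198*√2)*(-1/83782) = 24089/83782 - 99*√2/41891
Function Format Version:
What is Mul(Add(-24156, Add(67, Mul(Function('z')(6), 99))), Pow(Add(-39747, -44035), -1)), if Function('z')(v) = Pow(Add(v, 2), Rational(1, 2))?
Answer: Add(Rational(24089, 83782), Mul(Rational(-99, 41891), Pow(2, Rational(1, 2)))) ≈ 0.28418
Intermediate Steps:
Function('z')(v) = Pow(Add(2, v), Rational(1, 2))
Mul(Add(-24156, Add(67, Mul(Function('z')(6), 99))), Pow(Add(-39747, -44035), -1)) = Mul(Add(-24156, Add(67, Mul(Pow(Add(2, 6), Rational(1, 2)), 99))), Pow(Add(-39747, -44035), -1)) = Mul(Add(-24156, Add(67, Mul(Pow(8, Rational(1, 2)), 99))), Pow(-83782, -1)) = Mul(Add(-24156, Add(67, Mul(Mul(2, Pow(2, Rational(1, 2))), 99))), Rational(-1, 83782)) = Mul(Add(-24156, Add(67, Mul(198, Pow(2, Rational(1, 2))))), Rational(-1, 83782)) = Mul(Add(-24089, Mul(198, Pow(2, Rational(1, 2)))), Rational(-1, 83782)) = Add(Rational(24089, 83782), Mul(Rational(-99, 41891), Pow(2, Rational(1, 2))))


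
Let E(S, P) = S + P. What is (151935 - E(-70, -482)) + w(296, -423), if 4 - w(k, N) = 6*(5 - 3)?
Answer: 152479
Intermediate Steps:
E(S, P) = P + S
w(k, N) = -8 (w(k, N) = 4 - 6*(5 - 3) = 4 - 6*2 = 4 - 1*12 = 4 - 12 = -8)
(151935 - E(-70, -482)) + w(296, -423) = (151935 - (-482 - 70)) - 8 = (151935 - 1*(-552)) - 8 = (151935 + 552) - 8 = 152487 - 8 = 152479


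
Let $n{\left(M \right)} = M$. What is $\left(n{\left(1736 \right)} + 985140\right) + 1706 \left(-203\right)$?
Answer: $640558$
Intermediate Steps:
$\left(n{\left(1736 \right)} + 985140\right) + 1706 \left(-203\right) = \left(1736 + 985140\right) + 1706 \left(-203\right) = 986876 - 346318 = 640558$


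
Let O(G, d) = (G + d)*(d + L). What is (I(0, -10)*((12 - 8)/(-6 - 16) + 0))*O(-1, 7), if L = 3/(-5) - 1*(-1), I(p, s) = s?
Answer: 888/11 ≈ 80.727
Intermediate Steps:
L = 2/5 (L = 3*(-1/5) + 1 = -3/5 + 1 = 2/5 ≈ 0.40000)
O(G, d) = (2/5 + d)*(G + d) (O(G, d) = (G + d)*(d + 2/5) = (G + d)*(2/5 + d) = (2/5 + d)*(G + d))
(I(0, -10)*((12 - 8)/(-6 - 16) + 0))*O(-1, 7) = (-10*((12 - 8)/(-6 - 16) + 0))*(7**2 + (2/5)*(-1) + (2/5)*7 - 1*7) = (-10*(4/(-22) + 0))*(49 - 2/5 + 14/5 - 7) = -10*(4*(-1/22) + 0)*(222/5) = -10*(-2/11 + 0)*(222/5) = -10*(-2/11)*(222/5) = (20/11)*(222/5) = 888/11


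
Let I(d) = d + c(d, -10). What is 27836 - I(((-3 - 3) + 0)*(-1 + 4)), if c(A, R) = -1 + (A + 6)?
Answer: 27867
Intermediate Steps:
c(A, R) = 5 + A (c(A, R) = -1 + (6 + A) = 5 + A)
I(d) = 5 + 2*d (I(d) = d + (5 + d) = 5 + 2*d)
27836 - I(((-3 - 3) + 0)*(-1 + 4)) = 27836 - (5 + 2*(((-3 - 3) + 0)*(-1 + 4))) = 27836 - (5 + 2*((-6 + 0)*3)) = 27836 - (5 + 2*(-6*3)) = 27836 - (5 + 2*(-18)) = 27836 - (5 - 36) = 27836 - 1*(-31) = 27836 + 31 = 27867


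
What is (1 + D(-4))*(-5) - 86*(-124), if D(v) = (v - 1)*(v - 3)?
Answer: 10484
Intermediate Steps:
D(v) = (-1 + v)*(-3 + v)
(1 + D(-4))*(-5) - 86*(-124) = (1 + (3 + (-4)² - 4*(-4)))*(-5) - 86*(-124) = (1 + (3 + 16 + 16))*(-5) + 10664 = (1 + 35)*(-5) + 10664 = 36*(-5) + 10664 = -180 + 10664 = 10484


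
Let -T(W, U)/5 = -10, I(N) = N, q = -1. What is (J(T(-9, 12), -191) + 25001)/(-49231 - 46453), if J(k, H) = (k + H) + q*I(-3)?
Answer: -24863/95684 ≈ -0.25984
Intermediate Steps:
T(W, U) = 50 (T(W, U) = -5*(-10) = 50)
J(k, H) = 3 + H + k (J(k, H) = (k + H) - 1*(-3) = (H + k) + 3 = 3 + H + k)
(J(T(-9, 12), -191) + 25001)/(-49231 - 46453) = ((3 - 191 + 50) + 25001)/(-49231 - 46453) = (-138 + 25001)/(-95684) = 24863*(-1/95684) = -24863/95684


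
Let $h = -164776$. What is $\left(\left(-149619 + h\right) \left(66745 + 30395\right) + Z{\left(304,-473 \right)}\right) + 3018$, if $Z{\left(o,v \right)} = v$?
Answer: $-30540327755$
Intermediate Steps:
$\left(\left(-149619 + h\right) \left(66745 + 30395\right) + Z{\left(304,-473 \right)}\right) + 3018 = \left(\left(-149619 - 164776\right) \left(66745 + 30395\right) - 473\right) + 3018 = \left(\left(-314395\right) 97140 - 473\right) + 3018 = \left(-30540330300 - 473\right) + 3018 = -30540330773 + 3018 = -30540327755$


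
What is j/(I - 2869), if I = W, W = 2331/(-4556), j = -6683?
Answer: 30447748/13073495 ≈ 2.3290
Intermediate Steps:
W = -2331/4556 (W = 2331*(-1/4556) = -2331/4556 ≈ -0.51163)
I = -2331/4556 ≈ -0.51163
j/(I - 2869) = -6683/(-2331/4556 - 2869) = -6683/(-13073495/4556) = -6683*(-4556/13073495) = 30447748/13073495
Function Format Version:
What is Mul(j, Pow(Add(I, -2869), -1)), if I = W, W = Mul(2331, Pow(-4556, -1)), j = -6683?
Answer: Rational(30447748, 13073495) ≈ 2.3290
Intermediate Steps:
W = Rational(-2331, 4556) (W = Mul(2331, Rational(-1, 4556)) = Rational(-2331, 4556) ≈ -0.51163)
I = Rational(-2331, 4556) ≈ -0.51163
Mul(j, Pow(Add(I, -2869), -1)) = Mul(-6683, Pow(Add(Rational(-2331, 4556), -2869), -1)) = Mul(-6683, Pow(Rational(-13073495, 4556), -1)) = Mul(-6683, Rational(-4556, 13073495)) = Rational(30447748, 13073495)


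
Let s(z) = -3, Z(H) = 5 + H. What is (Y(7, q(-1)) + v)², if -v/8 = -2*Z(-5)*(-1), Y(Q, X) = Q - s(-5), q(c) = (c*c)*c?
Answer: 100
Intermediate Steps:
q(c) = c³ (q(c) = c²*c = c³)
Y(Q, X) = 3 + Q (Y(Q, X) = Q - 1*(-3) = Q + 3 = 3 + Q)
v = 0 (v = -8*(-2*(5 - 5))*(-1) = -8*(-2*0)*(-1) = -0*(-1) = -8*0 = 0)
(Y(7, q(-1)) + v)² = ((3 + 7) + 0)² = (10 + 0)² = 10² = 100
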